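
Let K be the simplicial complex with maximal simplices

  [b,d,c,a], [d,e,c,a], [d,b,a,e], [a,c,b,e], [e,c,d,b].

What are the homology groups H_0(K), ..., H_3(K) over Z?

Fix the vertex order a < b < c < d < e and write every simplex with vertices in increasing order. Then dim K = 3 and the simplices of K are:

  0-simplices (5): a, b, c, d, e
  1-simplices (10): ab, ac, ad, ae, bc, bd, be, cd, ce, de
  2-simplices (10): abc, abd, abe, acd, ace, ade, bcd, bce, bde, cde
  3-simplices (5): abcd, abce, abde, acde, bcde

Hence C_0 ≅ Z^5, C_1 ≅ Z^10, C_2 ≅ Z^10, C_3 ≅ Z^5.

∂_1: C_1 → C_0 sends each edge [p,q] (with p < q) to q − p.
As a 5×10 matrix over Z this has rank 4, with invariant factors (1,1,1,1).

Boundary ∂_2: C_2 → C_1 sends each 2-simplex [p,q,r] to [q,r] − [p,r] + [p,q]. For instance
  ∂ace = ce − ae + ac,
  ∂cde = de − ce + cd.
The 10×10 boundary matrix has rank 6 and Smith normal form diag(1,1,1,1,1,1).

The boundary map ∂_3: C_3 → C_2 sends each 3-simplex σ to the alternating sum Σ_i (−1)^i (σ with its i-th vertex removed). For instance
  ∂abce = bce − ace + abe − abc,
  ∂bcde = cde − bde + bce − bcd.
The resulting 10×5 matrix has rank 4, and its Smith normal form has invariant factors (1,1,1,1).

Now H_k = ker ∂_k / im ∂_{k+1}, so:

  H_0: rank C_0 − rank ∂_1 = 5 − 4 = 1, and the invariant factors of ∂_1 are all 1, so H_0 = Z.
  H_1: rank ker ∂_1 − rank ∂_2 = (10 − 4) − 6 = 0, and the invariant factors of ∂_2 are all 1, so H_1 = 0.
  H_2: rank ker ∂_2 − rank ∂_3 = (10 − 6) − 4 = 0, and the invariant factors of ∂_3 are all 1, so H_2 = 0.
  H_3: rank ker ∂_3 − rank ∂_4 = (5 − 4) − 0 = 1, and there is no ∂_4, so H_3 = Z.

As a check, the Euler characteristic is 5 − 10 + 10 − 5 = 0, which agrees with 1 − 0 + 0 − 1 = 0.

H_0 = Z,  H_1 = 0,  H_2 = 0,  H_3 = Z.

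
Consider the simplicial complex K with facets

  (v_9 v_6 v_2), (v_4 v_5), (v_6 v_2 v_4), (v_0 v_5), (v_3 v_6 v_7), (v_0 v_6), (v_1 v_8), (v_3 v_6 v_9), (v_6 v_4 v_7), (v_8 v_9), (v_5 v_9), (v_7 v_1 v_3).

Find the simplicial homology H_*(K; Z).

H_0 = Z,  H_1 = Z^3,  H_2 = 0.

We work with the vertex ordering v_0 < v_1 < v_2 < v_3 < v_4 < v_5 < v_6 < v_7 < v_8 < v_9. The simplices of K, each written with vertices in increasing order, are:

  0-simplices (10): [v_0], [v_1], [v_2], [v_3], [v_4], [v_5], [v_6], [v_7], [v_8], [v_9]
  1-simplices (18): (18 of them)
  2-simplices (6): [v_1,v_3,v_7], [v_2,v_4,v_6], [v_2,v_6,v_9], [v_3,v_6,v_7], [v_3,v_6,v_9], [v_4,v_6,v_7]

giving chain groups C_0 ≅ Z^10, C_1 ≅ Z^18, C_2 ≅ Z^6.

∂_1: C_1 → C_0 is given by ∂[p,q] = [q] − [p].
As a 10×18 matrix over Z this has rank 9, with invariant factors (1,1,1,1,1,1,1,1,1).

The boundary map ∂_2: C_2 → C_1 maps a triangle to the signed sum of its edges. For instance
  ∂[v_3,v_6,v_7] = [v_6,v_7] − [v_3,v_7] + [v_3,v_6],
  ∂[v_3,v_6,v_9] = [v_6,v_9] − [v_3,v_9] + [v_3,v_6].
The 18×6 boundary matrix has rank 6 and Smith normal form diag(1,1,1,1,1,1).

Now H_k = ker ∂_k / im ∂_{k+1}, so:

  H_0: rank C_0 − rank ∂_1 = 10 − 9 = 1, and the invariant factors of ∂_1 are all 1, so H_0 ≅ Z.
  H_1: rank ker ∂_1 − rank ∂_2 = (18 − 9) − 6 = 3, and the invariant factors of ∂_2 are all 1, so H_1 ≅ Z^3.
  H_2: rank ker ∂_2 − rank ∂_3 = (6 − 6) − 0 = 0, and there is no ∂_3, so H_2 ≅ 0.

As a check, the Euler characteristic is 10 − 18 + 6 = -2, which agrees with 1 − 3 + 0 = -2.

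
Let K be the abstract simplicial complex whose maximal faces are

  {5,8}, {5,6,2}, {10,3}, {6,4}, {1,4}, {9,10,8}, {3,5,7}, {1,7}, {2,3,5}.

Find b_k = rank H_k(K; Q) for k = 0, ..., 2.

b_0 = 1, b_1 = 2, b_2 = 0.

K has 10 vertices, 15 edges, 4 triangles.
rank ∂_0 = 0, rank ∂_1 = 9 ⇒ b_0 = 10 − 0 − 9 = 1; all invariant factors of ∂_1 are 1 so no torsion. So H_0 ≅ Z.
rank ∂_1 = 9, rank ∂_2 = 4 ⇒ b_1 = 15 − 9 − 4 = 2; all invariant factors of ∂_2 are 1 so no torsion. So H_1 ≅ Z^2.
rank ∂_2 = 4, rank ∂_3 = 0 ⇒ b_2 = 4 − 4 − 0 = 0. So H_2 ≅ 0.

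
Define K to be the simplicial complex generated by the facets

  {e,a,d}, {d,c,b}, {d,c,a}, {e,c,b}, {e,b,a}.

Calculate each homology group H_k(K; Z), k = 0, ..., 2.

H_0 ≅ Z,  H_1 ≅ Z,  H_2 = 0.

Order the vertices as a < b < c < d < e. Listing each simplex with vertices in this order, K has dimension 2 with simplices:

  0-simplices (5): a, b, c, d, e
  1-simplices (10): ab, ac, ad, ae, bc, bd, be, cd, ce, de
  2-simplices (5): abe, acd, ade, bcd, bce

Hence C_0 ≅ Z^5, C_1 ≅ Z^10, C_2 ≅ Z^5.

Boundary ∂_1: C_1 → C_0 maps an edge to its endpoints' difference, ∂[p,q] = q − p. For instance
  ∂ad = d − a.
The 5×10 boundary matrix has rank 4 and Smith normal form diag(1,1,1,1).

Boundary ∂_2: C_2 → C_1 sends each 2-simplex [p,q,r] to [q,r] − [p,r] + [p,q]. For instance
  ∂ade = de − ae + ad,
  ∂acd = cd − ad + ac.
The 10×5 boundary matrix has rank 5 and Smith normal form diag(1,1,1,1,1).

Reading off H_k = ker ∂_k / im ∂_{k+1}:

  H_0: rank C_0 − rank ∂_1 = 5 − 4 = 1, and the invariant factors of ∂_1 are all 1, so H_0 ≅ Z.
  H_1: rank ker ∂_1 − rank ∂_2 = (10 − 4) − 5 = 1, and the invariant factors of ∂_2 are all 1, so H_1 ≅ Z.
  H_2: rank ker ∂_2 − rank ∂_3 = (5 − 5) − 0 = 0, and there is no ∂_3, so H_2 ≅ 0.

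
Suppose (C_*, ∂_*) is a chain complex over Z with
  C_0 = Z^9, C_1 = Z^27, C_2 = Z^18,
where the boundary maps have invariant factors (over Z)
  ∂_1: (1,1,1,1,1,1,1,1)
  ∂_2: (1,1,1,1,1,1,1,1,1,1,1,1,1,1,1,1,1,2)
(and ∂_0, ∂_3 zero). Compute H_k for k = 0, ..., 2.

H_0: b_0 = 9 − 0 − 8 = 1; torsion from ∂_1 factors > 1: none. So H_0 ≅ Z.
H_1: b_1 = 27 − 8 − 18 = 1; torsion from ∂_2 factors > 1: [2]. So H_1 ≅ Z ⊕ Z/2.
H_2: b_2 = 18 − 18 − 0 = 0; torsion from ∂_3 factors > 1: none. So H_2 ≅ 0.

H_0 ≅ Z,  H_1 ≅ Z ⊕ Z/2,  H_2 = 0.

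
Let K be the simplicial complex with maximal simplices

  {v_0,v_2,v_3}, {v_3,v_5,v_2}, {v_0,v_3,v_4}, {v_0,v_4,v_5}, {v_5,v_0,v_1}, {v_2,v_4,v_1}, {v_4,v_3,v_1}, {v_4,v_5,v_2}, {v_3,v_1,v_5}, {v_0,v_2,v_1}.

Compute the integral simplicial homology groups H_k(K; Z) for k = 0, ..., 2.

H_0 = Z,  H_1 = Z/2,  H_2 = 0.

Fix the vertex order v_0 < v_1 < v_2 < v_3 < v_4 < v_5 and write every simplex with vertices in increasing order. Then dim K = 2 and the simplices of K are:

  0-simplices (6): [v_0], [v_1], [v_2], [v_3], [v_4], [v_5]
  1-simplices (15): (15 of them)
  2-simplices (10): [v_0,v_1,v_2], [v_0,v_1,v_5], [v_0,v_2,v_3], [v_0,v_3,v_4], [v_0,v_4,v_5], [v_1,v_2,v_4], [v_1,v_3,v_4], [v_1,v_3,v_5], [v_2,v_3,v_5], [v_2,v_4,v_5]

giving chain groups C_0 ≅ Z^6, C_1 ≅ Z^15, C_2 ≅ Z^10.

∂_1: C_1 → C_0 sends each edge [p,q] (with p < q) to q − p. For instance
  ∂[v_3,v_5] = [v_5] − [v_3].
As a 6×15 matrix over Z this has rank 5, with invariant factors (1,1,1,1,1).

Boundary ∂_2: C_2 → C_1 sends each 2-simplex [p,q,r] to [q,r] − [p,r] + [p,q]. For instance
  ∂[v_0,v_3,v_4] = [v_3,v_4] − [v_0,v_4] + [v_0,v_3],
  ∂[v_1,v_3,v_4] = [v_3,v_4] − [v_1,v_4] + [v_1,v_3].
The resulting 15×10 matrix has rank 10, and its Smith normal form has invariant factors (1,1,1,1,1,1,1,1,1,2).

From H_k ≅ ker(∂_k) / im(∂_{k+1}) we obtain:

  H_0: rank C_0 − rank ∂_1 = 6 − 5 = 1, and the invariant factors of ∂_1 are all 1, so H_0 ≅ Z.
  H_1: rank ker ∂_1 − rank ∂_2 = (15 − 5) − 10 = 0, and ∂_2 has invariant factor 2 > 1, so H_1 ≅ Z/2.
  H_2: rank ker ∂_2 − rank ∂_3 = (10 − 10) − 0 = 0, and there is no ∂_3, so H_2 ≅ 0.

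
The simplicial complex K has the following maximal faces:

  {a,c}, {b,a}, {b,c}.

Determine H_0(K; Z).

Fix the vertex order a < b < c and write every simplex with vertices in increasing order. Then dim K = 1 and the simplices of K are:

  0-simplices (3): a, b, c
  1-simplices (3): ab, ac, bc

Hence C_0 ≅ Z^3, C_1 ≅ Z^3.

Boundary ∂_1: C_1 → C_0 maps an edge to its endpoints' difference, ∂[p,q] = q − p.
The 3×3 boundary matrix has rank 2 and Smith normal form diag(1,1).

Reading off H_k = ker ∂_k / im ∂_{k+1}:

  H_0: rank C_0 − rank ∂_1 = 3 − 2 = 1, and the invariant factors of ∂_1 are all 1, so H_0 ≅ Z.

H_0 ≅ Z.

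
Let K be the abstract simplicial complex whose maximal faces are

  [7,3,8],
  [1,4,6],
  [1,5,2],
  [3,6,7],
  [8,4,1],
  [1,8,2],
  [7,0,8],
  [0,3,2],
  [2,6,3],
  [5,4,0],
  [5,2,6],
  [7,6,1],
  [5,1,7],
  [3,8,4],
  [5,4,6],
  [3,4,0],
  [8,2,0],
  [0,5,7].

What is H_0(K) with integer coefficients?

H_0 ≅ Z.

Order the vertices as 0 < 1 < 2 < 3 < 4 < 5 < 6 < 7 < 8. Listing each simplex with vertices in this order, K has dimension 2 with simplices:

  0-simplices (9): [0], [1], [2], [3], [4], [5], [6], [7], [8]
  1-simplices (27): (27 of them)
  2-simplices (18): [0,2,3], [0,2,8], [0,3,4], [0,4,5], [0,5,7], [0,7,8], [1,2,5], [1,2,8], [1,4,6], [1,4,8], [1,5,7], [1,6,7], [2,3,6], [2,5,6], [3,4,8], [3,6,7], [3,7,8], [4,5,6]

Hence C_0 ≅ Z^9, C_1 ≅ Z^27, C_2 ≅ Z^18.

Boundary ∂_1: C_1 → C_0 maps an edge to its endpoints' difference, ∂[p,q] = q − p.
This gives a 9×27 integer matrix of rank 8; reducing to Smith normal form yields diagonal entries (1,1,1,1,1,1,1,1).

Boundary ∂_2: C_2 → C_1 sends each 2-simplex [p,q,r] to [q,r] − [p,r] + [p,q]. For instance
  ∂[1,2,5] = [2,5] − [1,5] + [1,2],
  ∂[1,4,6] = [4,6] − [1,6] + [1,4].
The 27×18 boundary matrix has rank 18 and Smith normal form diag(1,1,1,1,1,1,1,1,1,1,1,1,1,1,1,1,1,2).

From H_k ≅ ker(∂_k) / im(∂_{k+1}) we obtain:

  H_0: rank C_0 − rank ∂_1 = 9 − 8 = 1, and the invariant factors of ∂_1 are all 1, so H_0 = Z.

(K is a triangulation of the Klein bottle.)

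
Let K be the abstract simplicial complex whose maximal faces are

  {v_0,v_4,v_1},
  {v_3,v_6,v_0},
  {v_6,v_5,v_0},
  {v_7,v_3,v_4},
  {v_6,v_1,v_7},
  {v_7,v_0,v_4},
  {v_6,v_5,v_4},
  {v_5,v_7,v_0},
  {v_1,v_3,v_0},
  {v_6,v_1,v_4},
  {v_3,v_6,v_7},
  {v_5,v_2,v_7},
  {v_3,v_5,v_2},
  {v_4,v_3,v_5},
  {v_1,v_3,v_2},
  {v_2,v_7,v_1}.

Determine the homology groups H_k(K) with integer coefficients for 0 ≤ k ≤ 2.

H_0 ≅ Z,  H_1 ≅ Z^2,  H_2 ≅ Z.

We work with the vertex ordering v_0 < v_1 < v_2 < v_3 < v_4 < v_5 < v_6 < v_7. The simplices of K, each written with vertices in increasing order, are:

  0-simplices (8): [v_0], [v_1], [v_2], [v_3], [v_4], [v_5], [v_6], [v_7]
  1-simplices (24): (24 of them)
  2-simplices (16): (16 of them)

giving chain groups C_0 ≅ Z^8, C_1 ≅ Z^24, C_2 ≅ Z^16.

Boundary ∂_1: C_1 → C_0 is given by ∂[p,q] = [q] − [p]. For instance
  ∂[v_3,v_6] = [v_6] − [v_3].
This gives a 8×24 integer matrix of rank 7; reducing to Smith normal form yields diagonal entries (1,1,1,1,1,1,1).

∂_2: C_2 → C_1 acts by ∂[p,q,r] = [q,r] − [p,r] + [p,q]. For instance
  ∂[v_0,v_1,v_3] = [v_1,v_3] − [v_0,v_3] + [v_0,v_1],
  ∂[v_0,v_4,v_7] = [v_4,v_7] − [v_0,v_7] + [v_0,v_4].
The 24×16 boundary matrix has rank 15 and Smith normal form diag(1,1,1,1,1,1,1,1,1,1,1,1,1,1,1).

From H_k ≅ ker(∂_k) / im(∂_{k+1}) we obtain:

  H_0: rank C_0 − rank ∂_1 = 8 − 7 = 1, and the invariant factors of ∂_1 are all 1, so H_0 ≅ Z.
  H_1: rank ker ∂_1 − rank ∂_2 = (24 − 7) − 15 = 2, and the invariant factors of ∂_2 are all 1, so H_1 ≅ Z^2.
  H_2: rank ker ∂_2 − rank ∂_3 = (16 − 15) − 0 = 1, and there is no ∂_3, so H_2 ≅ Z.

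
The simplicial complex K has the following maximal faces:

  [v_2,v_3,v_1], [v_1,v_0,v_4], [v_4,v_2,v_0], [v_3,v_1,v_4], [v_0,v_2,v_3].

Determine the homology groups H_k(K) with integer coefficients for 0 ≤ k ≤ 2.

Order the vertices as v_0 < v_1 < v_2 < v_3 < v_4. Listing each simplex with vertices in this order, K has dimension 2 with simplices:

  0-simplices (5): [v_0], [v_1], [v_2], [v_3], [v_4]
  1-simplices (10): [v_0,v_1], [v_0,v_2], [v_0,v_3], [v_0,v_4], [v_1,v_2], [v_1,v_3], [v_1,v_4], [v_2,v_3], [v_2,v_4], [v_3,v_4]
  2-simplices (5): [v_0,v_1,v_4], [v_0,v_2,v_3], [v_0,v_2,v_4], [v_1,v_2,v_3], [v_1,v_3,v_4]

giving chain groups C_0 ≅ Z^5, C_1 ≅ Z^10, C_2 ≅ Z^5.

The boundary map ∂_1: C_1 → C_0 maps an edge to its endpoints' difference, ∂[p,q] = q − p.
As a 5×10 matrix over Z this has rank 4, with invariant factors (1,1,1,1).

The boundary map ∂_2: C_2 → C_1 maps a triangle to the signed sum of its edges. For instance
  ∂[v_0,v_1,v_4] = [v_1,v_4] − [v_0,v_4] + [v_0,v_1],
  ∂[v_0,v_2,v_4] = [v_2,v_4] − [v_0,v_4] + [v_0,v_2].
As a 10×5 matrix over Z this has rank 5, with invariant factors (1,1,1,1,1).

Reading off H_k = ker ∂_k / im ∂_{k+1}:

  H_0: rank C_0 − rank ∂_1 = 5 − 4 = 1, and the invariant factors of ∂_1 are all 1, so H_0 ≅ Z.
  H_1: rank ker ∂_1 − rank ∂_2 = (10 − 4) − 5 = 1, and the invariant factors of ∂_2 are all 1, so H_1 ≅ Z.
  H_2: rank ker ∂_2 − rank ∂_3 = (5 − 5) − 0 = 0, and there is no ∂_3, so H_2 ≅ 0.

(K is a triangulation of the Möbius band.)

H_0 = Z,  H_1 = Z,  H_2 = 0.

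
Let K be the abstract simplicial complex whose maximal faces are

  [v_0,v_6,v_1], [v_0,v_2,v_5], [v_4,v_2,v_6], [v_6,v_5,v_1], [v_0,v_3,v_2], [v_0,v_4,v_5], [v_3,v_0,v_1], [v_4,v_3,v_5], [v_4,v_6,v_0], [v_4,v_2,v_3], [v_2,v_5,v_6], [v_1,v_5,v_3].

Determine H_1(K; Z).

H_1 = Z/2Z.

Take the total order v_0 < v_1 < v_2 < v_3 < v_4 < v_5 < v_6 on the vertex set. Then K (dimension 2) consists of the simplices:

  0-simplices (7): [v_0], [v_1], [v_2], [v_3], [v_4], [v_5], [v_6]
  1-simplices (18): (18 of them)
  2-simplices (12): (12 of them)

Hence C_0 ≅ Z^7, C_1 ≅ Z^18, C_2 ≅ Z^12.

∂_1: C_1 → C_0 sends each edge [p,q] (with p < q) to q − p.
The 7×18 boundary matrix has rank 6 and Smith normal form diag(1,1,1,1,1,1).

∂_2: C_2 → C_1 maps a triangle to the signed sum of its edges. For instance
  ∂[v_0,v_1,v_6] = [v_1,v_6] − [v_0,v_6] + [v_0,v_1],
  ∂[v_0,v_2,v_3] = [v_2,v_3] − [v_0,v_3] + [v_0,v_2].
The resulting 18×12 matrix has rank 12, and its Smith normal form has invariant factors (1,1,1,1,1,1,1,1,1,1,1,2).

From H_k ≅ ker(∂_k) / im(∂_{k+1}) we obtain:

  H_1: rank ker ∂_1 − rank ∂_2 = (18 − 6) − 12 = 0, and ∂_2 has invariant factor 2 > 1, so H_1 ≅ Z/2Z.

(K is a triangulation of the real projective plane RP^2.)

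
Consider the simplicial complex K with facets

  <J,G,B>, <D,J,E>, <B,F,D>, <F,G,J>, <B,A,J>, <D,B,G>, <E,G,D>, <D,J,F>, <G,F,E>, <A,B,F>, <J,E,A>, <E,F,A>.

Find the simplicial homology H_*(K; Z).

Take the total order A < B < D < E < F < G < J on the vertex set. Then K (dimension 2) consists of the simplices:

  0-simplices (7): A, B, D, E, F, G, J
  1-simplices (18): AB, AE, AF, AJ, BD, BF, BG, BJ, DE, DF, DG, DJ, EF, EG, EJ, FG, FJ, GJ
  2-simplices (12): ABF, ABJ, AEF, AEJ, BDF, BDG, BGJ, DEG, DEJ, DFJ, EFG, FGJ

Hence C_0 ≅ Z^7, C_1 ≅ Z^18, C_2 ≅ Z^12.

The boundary map ∂_1: C_1 → C_0 sends each edge [p,q] (with p < q) to q − p.
The 7×18 boundary matrix has rank 6 and Smith normal form diag(1,1,1,1,1,1).

The boundary map ∂_2: C_2 → C_1 maps a triangle to the signed sum of its edges. For instance
  ∂FGJ = GJ − FJ + FG,
  ∂DEJ = EJ − DJ + DE.
The resulting 18×12 matrix has rank 12, and its Smith normal form has invariant factors (1,1,1,1,1,1,1,1,1,1,1,2).

Reading off H_k = ker ∂_k / im ∂_{k+1}:

  H_0: rank C_0 − rank ∂_1 = 7 − 6 = 1, and the invariant factors of ∂_1 are all 1, so H_0 ≅ Z.
  H_1: rank ker ∂_1 − rank ∂_2 = (18 − 6) − 12 = 0, and ∂_2 has invariant factor 2 > 1, so H_1 ≅ Z/2Z.
  H_2: rank ker ∂_2 − rank ∂_3 = (12 − 12) − 0 = 0, and there is no ∂_3, so H_2 ≅ 0.

As a check, the Euler characteristic is 7 − 18 + 12 = 1, which agrees with 1 − 0 + 0 = 1.

H_0 ≅ Z,  H_1 ≅ Z/2Z,  H_2 = 0.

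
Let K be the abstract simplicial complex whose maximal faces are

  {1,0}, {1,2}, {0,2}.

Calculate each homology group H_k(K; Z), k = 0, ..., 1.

H_0 ≅ Z,  H_1 ≅ Z.

K has 3 vertices, 3 edges.
rank ∂_0 = 0, rank ∂_1 = 2 ⇒ b_0 = 3 − 0 − 2 = 1; all invariant factors of ∂_1 are 1 so no torsion. So H_0 = Z.
rank ∂_1 = 2, rank ∂_2 = 0 ⇒ b_1 = 3 − 2 − 0 = 1. So H_1 = Z.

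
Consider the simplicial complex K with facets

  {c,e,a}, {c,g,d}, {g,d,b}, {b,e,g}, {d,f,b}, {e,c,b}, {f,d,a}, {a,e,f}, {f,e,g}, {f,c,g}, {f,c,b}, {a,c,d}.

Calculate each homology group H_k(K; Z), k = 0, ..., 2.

Fix the vertex order a < b < c < d < e < f < g and write every simplex with vertices in increasing order. Then dim K = 2 and the simplices of K are:

  0-simplices (7): a, b, c, d, e, f, g
  1-simplices (18): ac, ad, ae, af, bc, bd, be, bf, bg, cd, ce, cf, cg, df, dg, ef, eg, fg
  2-simplices (12): acd, ace, adf, aef, bce, bcf, bdf, bdg, beg, cdg, cfg, efg

giving chain groups C_0 ≅ Z^7, C_1 ≅ Z^18, C_2 ≅ Z^12.

∂_1: C_1 → C_0 maps an edge to its endpoints' difference, ∂[p,q] = q − p.
As a 7×18 matrix over Z this has rank 6, with invariant factors (1,1,1,1,1,1).

∂_2: C_2 → C_1 sends each 2-simplex [p,q,r] to [q,r] − [p,r] + [p,q]. For instance
  ∂bdg = dg − bg + bd,
  ∂efg = fg − eg + ef.
As a 18×12 matrix over Z this has rank 12, with invariant factors (1,1,1,1,1,1,1,1,1,1,1,2).

Reading off H_k = ker ∂_k / im ∂_{k+1}:

  H_0: rank C_0 − rank ∂_1 = 7 − 6 = 1, and the invariant factors of ∂_1 are all 1, so H_0 ≅ Z.
  H_1: rank ker ∂_1 − rank ∂_2 = (18 − 6) − 12 = 0, and ∂_2 has invariant factor 2 > 1, so H_1 ≅ Z/2.
  H_2: rank ker ∂_2 − rank ∂_3 = (12 − 12) − 0 = 0, and there is no ∂_3, so H_2 ≅ 0.

As a check, the Euler characteristic is 7 − 18 + 12 = 1, which agrees with 1 − 0 + 0 = 1.

H_0 = Z,  H_1 = Z/2,  H_2 = 0.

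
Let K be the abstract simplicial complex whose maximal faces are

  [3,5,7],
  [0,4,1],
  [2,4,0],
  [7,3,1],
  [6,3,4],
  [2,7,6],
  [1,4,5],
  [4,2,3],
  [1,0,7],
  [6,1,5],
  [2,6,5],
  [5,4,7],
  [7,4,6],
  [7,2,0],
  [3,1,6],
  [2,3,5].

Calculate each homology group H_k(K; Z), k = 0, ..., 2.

H_0 = Z,  H_1 = Z^2,  H_2 = Z.

Order the vertices as 0 < 1 < 2 < 3 < 4 < 5 < 6 < 7. Listing each simplex with vertices in this order, K has dimension 2 with simplices:

  0-simplices (8): [0], [1], [2], [3], [4], [5], [6], [7]
  1-simplices (24): (24 of them)
  2-simplices (16): [0,1,4], [0,1,7], [0,2,4], [0,2,7], [1,3,6], [1,3,7], [1,4,5], [1,5,6], [2,3,4], [2,3,5], [2,5,6], [2,6,7], [3,4,6], [3,5,7], [4,5,7], [4,6,7]

Hence C_0 ≅ Z^8, C_1 ≅ Z^24, C_2 ≅ Z^16.

The boundary map ∂_1: C_1 → C_0 sends each edge [p,q] (with p < q) to q − p.
As a 8×24 matrix over Z this has rank 7, with invariant factors (1,1,1,1,1,1,1).

Boundary ∂_2: C_2 → C_1 acts by ∂[p,q,r] = [q,r] − [p,r] + [p,q]. For instance
  ∂[3,5,7] = [5,7] − [3,7] + [3,5],
  ∂[1,4,5] = [4,5] − [1,5] + [1,4].
The 24×16 boundary matrix has rank 15 and Smith normal form diag(1,1,1,1,1,1,1,1,1,1,1,1,1,1,1).

Now H_k = ker ∂_k / im ∂_{k+1}, so:

  H_0: rank C_0 − rank ∂_1 = 8 − 7 = 1, and the invariant factors of ∂_1 are all 1, so H_0 = Z.
  H_1: rank ker ∂_1 − rank ∂_2 = (24 − 7) − 15 = 2, and the invariant factors of ∂_2 are all 1, so H_1 = Z^2.
  H_2: rank ker ∂_2 − rank ∂_3 = (16 − 15) − 0 = 1, and there is no ∂_3, so H_2 = Z.

As a check, the Euler characteristic is 8 − 24 + 16 = 0, which agrees with 1 − 2 + 1 = 0.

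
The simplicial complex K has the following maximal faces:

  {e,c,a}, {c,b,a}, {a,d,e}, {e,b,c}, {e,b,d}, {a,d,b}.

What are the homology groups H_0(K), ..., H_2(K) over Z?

Order the vertices as a < b < c < d < e. Listing each simplex with vertices in this order, K has dimension 2 with simplices:

  0-simplices (5): a, b, c, d, e
  1-simplices (9): ab, ac, ad, ae, bc, bd, be, ce, de
  2-simplices (6): abc, abd, ace, ade, bce, bde

Hence C_0 ≅ Z^5, C_1 ≅ Z^9, C_2 ≅ Z^6.

∂_1: C_1 → C_0 maps an edge to its endpoints' difference, ∂[p,q] = q − p.
This gives a 5×9 integer matrix of rank 4; reducing to Smith normal form yields diagonal entries (1,1,1,1).

Boundary ∂_2: C_2 → C_1 maps a triangle to the signed sum of its edges. For instance
  ∂ade = de − ae + ad,
  ∂abd = bd − ad + ab.
As a 9×6 matrix over Z this has rank 5, with invariant factors (1,1,1,1,1).

Reading off H_k = ker ∂_k / im ∂_{k+1}:

  H_0: rank C_0 − rank ∂_1 = 5 − 4 = 1, and the invariant factors of ∂_1 are all 1, so H_0 ≅ Z.
  H_1: rank ker ∂_1 − rank ∂_2 = (9 − 4) − 5 = 0, and the invariant factors of ∂_2 are all 1, so H_1 ≅ 0.
  H_2: rank ker ∂_2 − rank ∂_3 = (6 − 5) − 0 = 1, and there is no ∂_3, so H_2 ≅ Z.

As a check, the Euler characteristic is 5 − 9 + 6 = 2, which agrees with 1 − 0 + 1 = 2.
(K is a triangulation of the 2-sphere S^2.)

H_0 ≅ Z,  H_1 = 0,  H_2 ≅ Z.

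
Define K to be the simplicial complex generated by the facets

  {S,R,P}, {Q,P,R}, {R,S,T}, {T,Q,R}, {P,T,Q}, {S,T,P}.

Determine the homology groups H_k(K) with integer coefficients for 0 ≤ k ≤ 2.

H_0 ≅ Z,  H_1 = 0,  H_2 ≅ Z.

We work with the vertex ordering P < Q < R < S < T. The simplices of K, each written with vertices in increasing order, are:

  0-simplices (5): P, Q, R, S, T
  1-simplices (9): PQ, PR, PS, PT, QR, QT, RS, RT, ST
  2-simplices (6): PQR, PQT, PRS, PST, QRT, RST

giving chain groups C_0 ≅ Z^5, C_1 ≅ Z^9, C_2 ≅ Z^6.

Boundary ∂_1: C_1 → C_0 sends each edge [p,q] (with p < q) to q − p. For instance
  ∂PT = T − P.
The resulting 5×9 matrix has rank 4, and its Smith normal form has invariant factors (1,1,1,1).

The boundary map ∂_2: C_2 → C_1 acts by ∂[p,q,r] = [q,r] − [p,r] + [p,q]. For instance
  ∂PQT = QT − PT + PQ,
  ∂PST = ST − PT + PS.
This gives a 9×6 integer matrix of rank 5; reducing to Smith normal form yields diagonal entries (1,1,1,1,1).

From H_k ≅ ker(∂_k) / im(∂_{k+1}) we obtain:

  H_0: rank C_0 − rank ∂_1 = 5 − 4 = 1, and the invariant factors of ∂_1 are all 1, so H_0 ≅ Z.
  H_1: rank ker ∂_1 − rank ∂_2 = (9 − 4) − 5 = 0, and the invariant factors of ∂_2 are all 1, so H_1 ≅ 0.
  H_2: rank ker ∂_2 − rank ∂_3 = (6 − 5) − 0 = 1, and there is no ∂_3, so H_2 ≅ Z.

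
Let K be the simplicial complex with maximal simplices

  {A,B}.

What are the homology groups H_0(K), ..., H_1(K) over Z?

H_0 = Z,  H_1 = 0.

Fix the vertex order A < B and write every simplex with vertices in increasing order. Then dim K = 1 and the simplices of K are:

  0-simplices (2): A, B
  1-simplices (1): AB

giving chain groups C_0 ≅ Z^2, C_1 ≅ Z^1.

∂_1: C_1 → C_0 maps an edge to its endpoints' difference, ∂[p,q] = q − p.
The resulting 2×1 matrix has rank 1, and its Smith normal form has invariant factors (1).

Now H_k = ker ∂_k / im ∂_{k+1}, so:

  H_0: rank C_0 − rank ∂_1 = 2 − 1 = 1, and the invariant factors of ∂_1 are all 1, so H_0 ≅ Z.
  H_1: rank ker ∂_1 − rank ∂_2 = (1 − 1) − 0 = 0, and there is no ∂_2, so H_1 ≅ 0.

As a check, the Euler characteristic is 2 − 1 = 1, which agrees with 1 − 0 = 1.
(K is a triangulation of the 1-simplex.)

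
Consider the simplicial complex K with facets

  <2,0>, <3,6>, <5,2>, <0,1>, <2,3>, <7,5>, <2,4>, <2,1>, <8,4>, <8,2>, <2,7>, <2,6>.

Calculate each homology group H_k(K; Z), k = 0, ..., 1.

Take the total order 0 < 1 < 2 < 3 < 4 < 5 < 6 < 7 < 8 on the vertex set. Then K (dimension 1) consists of the simplices:

  0-simplices (9): [0], [1], [2], [3], [4], [5], [6], [7], [8]
  1-simplices (12): [0,1], [0,2], [1,2], [2,3], [2,4], [2,5], [2,6], [2,7], [2,8], [3,6], [4,8], [5,7]

giving chain groups C_0 ≅ Z^9, C_1 ≅ Z^12.

∂_1: C_1 → C_0 sends each edge [p,q] (with p < q) to q − p. For instance
  ∂[2,3] = [3] − [2].
As a 9×12 matrix over Z this has rank 8, with invariant factors (1,1,1,1,1,1,1,1).

From H_k ≅ ker(∂_k) / im(∂_{k+1}) we obtain:

  H_0: rank C_0 − rank ∂_1 = 9 − 8 = 1, and the invariant factors of ∂_1 are all 1, so H_0 ≅ Z.
  H_1: rank ker ∂_1 − rank ∂_2 = (12 − 8) − 0 = 4, and there is no ∂_2, so H_1 ≅ Z^4.

As a check, the Euler characteristic is 9 − 12 = -3, which agrees with 1 − 4 = -3.

H_0 ≅ Z,  H_1 ≅ Z^4.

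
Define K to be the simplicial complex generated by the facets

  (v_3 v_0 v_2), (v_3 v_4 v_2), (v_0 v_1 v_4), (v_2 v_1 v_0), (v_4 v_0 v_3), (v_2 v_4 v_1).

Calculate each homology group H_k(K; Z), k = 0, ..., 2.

H_0 = Z,  H_1 = 0,  H_2 = Z.

We work with the vertex ordering v_0 < v_1 < v_2 < v_3 < v_4. The simplices of K, each written with vertices in increasing order, are:

  0-simplices (5): [v_0], [v_1], [v_2], [v_3], [v_4]
  1-simplices (9): [v_0,v_1], [v_0,v_2], [v_0,v_3], [v_0,v_4], [v_1,v_2], [v_1,v_4], [v_2,v_3], [v_2,v_4], [v_3,v_4]
  2-simplices (6): [v_0,v_1,v_2], [v_0,v_1,v_4], [v_0,v_2,v_3], [v_0,v_3,v_4], [v_1,v_2,v_4], [v_2,v_3,v_4]

so the chain groups are C_0 ≅ Z^5, C_1 ≅ Z^9, C_2 ≅ Z^6.

∂_1: C_1 → C_0 sends each edge [p,q] (with p < q) to q − p. For instance
  ∂[v_0,v_2] = [v_2] − [v_0].
The 5×9 boundary matrix has rank 4 and Smith normal form diag(1,1,1,1).

The boundary map ∂_2: C_2 → C_1 acts by ∂[p,q,r] = [q,r] − [p,r] + [p,q]. For instance
  ∂[v_0,v_1,v_4] = [v_1,v_4] − [v_0,v_4] + [v_0,v_1],
  ∂[v_0,v_2,v_3] = [v_2,v_3] − [v_0,v_3] + [v_0,v_2].
This gives a 9×6 integer matrix of rank 5; reducing to Smith normal form yields diagonal entries (1,1,1,1,1).

Now H_k = ker ∂_k / im ∂_{k+1}, so:

  H_0: rank C_0 − rank ∂_1 = 5 − 4 = 1, and the invariant factors of ∂_1 are all 1, so H_0 ≅ Z.
  H_1: rank ker ∂_1 − rank ∂_2 = (9 − 4) − 5 = 0, and the invariant factors of ∂_2 are all 1, so H_1 ≅ 0.
  H_2: rank ker ∂_2 − rank ∂_3 = (6 − 5) − 0 = 1, and there is no ∂_3, so H_2 ≅ Z.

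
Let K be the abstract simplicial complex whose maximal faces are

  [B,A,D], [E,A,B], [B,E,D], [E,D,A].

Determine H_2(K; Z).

We work with the vertex ordering A < B < D < E. The simplices of K, each written with vertices in increasing order, are:

  0-simplices (4): A, B, D, E
  1-simplices (6): AB, AD, AE, BD, BE, DE
  2-simplices (4): ABD, ABE, ADE, BDE

so the chain groups are C_0 ≅ Z^4, C_1 ≅ Z^6, C_2 ≅ Z^4.

Boundary ∂_1: C_1 → C_0 sends each edge [p,q] (with p < q) to q − p. For instance
  ∂AE = E − A.
This gives a 4×6 integer matrix of rank 3; reducing to Smith normal form yields diagonal entries (1,1,1).

Boundary ∂_2: C_2 → C_1 acts by ∂[p,q,r] = [q,r] − [p,r] + [p,q]. For instance
  ∂BDE = DE − BE + BD,
  ∂ADE = DE − AE + AD.
The resulting 6×4 matrix has rank 3, and its Smith normal form has invariant factors (1,1,1).

Computing H_k = (kernel of ∂_k) / (image of ∂_{k+1}):

  H_2: rank ker ∂_2 − rank ∂_3 = (4 − 3) − 0 = 1, and there is no ∂_3, so H_2 ≅ Z.

H_2 ≅ Z.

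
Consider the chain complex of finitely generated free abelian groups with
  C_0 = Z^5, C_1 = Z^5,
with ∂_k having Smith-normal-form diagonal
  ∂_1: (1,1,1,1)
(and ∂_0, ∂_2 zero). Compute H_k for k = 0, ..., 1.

H_0: b_0 = 5 − 0 − 4 = 1; torsion from ∂_1 factors > 1: none. So H_0 = Z.
H_1: b_1 = 5 − 4 − 0 = 1; torsion from ∂_2 factors > 1: none. So H_1 = Z.

H_0 = Z,  H_1 = Z.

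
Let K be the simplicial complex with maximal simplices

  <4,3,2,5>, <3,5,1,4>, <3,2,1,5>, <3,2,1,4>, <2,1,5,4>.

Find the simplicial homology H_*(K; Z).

Order the vertices as 1 < 2 < 3 < 4 < 5. Listing each simplex with vertices in this order, K has dimension 3 with simplices:

  0-simplices (5): [1], [2], [3], [4], [5]
  1-simplices (10): [1,2], [1,3], [1,4], [1,5], [2,3], [2,4], [2,5], [3,4], [3,5], [4,5]
  2-simplices (10): [1,2,3], [1,2,4], [1,2,5], [1,3,4], [1,3,5], [1,4,5], [2,3,4], [2,3,5], [2,4,5], [3,4,5]
  3-simplices (5): [1,2,3,4], [1,2,3,5], [1,2,4,5], [1,3,4,5], [2,3,4,5]

so the chain groups are C_0 ≅ Z^5, C_1 ≅ Z^10, C_2 ≅ Z^10, C_3 ≅ Z^5.

The boundary map ∂_1: C_1 → C_0 maps an edge to its endpoints' difference, ∂[p,q] = q − p. For instance
  ∂[2,5] = [5] − [2].
The 5×10 boundary matrix has rank 4 and Smith normal form diag(1,1,1,1).

The boundary map ∂_2: C_2 → C_1 maps a triangle to the signed sum of its edges. For instance
  ∂[2,3,4] = [3,4] − [2,4] + [2,3],
  ∂[3,4,5] = [4,5] − [3,5] + [3,4].
As a 10×10 matrix over Z this has rank 6, with invariant factors (1,1,1,1,1,1).

∂_3: C_3 → C_2 sends each 3-simplex σ to the alternating sum Σ_i (−1)^i (σ with its i-th vertex removed). For instance
  ∂[1,3,4,5] = [3,4,5] − [1,4,5] + [1,3,5] − [1,3,4],
  ∂[2,3,4,5] = [3,4,5] − [2,4,5] + [2,3,5] − [2,3,4].
The 10×5 boundary matrix has rank 4 and Smith normal form diag(1,1,1,1).

Computing H_k = (kernel of ∂_k) / (image of ∂_{k+1}):

  H_0: rank C_0 − rank ∂_1 = 5 − 4 = 1, and the invariant factors of ∂_1 are all 1, so H_0 ≅ Z.
  H_1: rank ker ∂_1 − rank ∂_2 = (10 − 4) − 6 = 0, and the invariant factors of ∂_2 are all 1, so H_1 ≅ 0.
  H_2: rank ker ∂_2 − rank ∂_3 = (10 − 6) − 4 = 0, and the invariant factors of ∂_3 are all 1, so H_2 ≅ 0.
  H_3: rank ker ∂_3 − rank ∂_4 = (5 − 4) − 0 = 1, and there is no ∂_4, so H_3 ≅ Z.

As a check, the Euler characteristic is 5 − 10 + 10 − 5 = 0, which agrees with 1 − 0 + 0 − 1 = 0.

H_0 ≅ Z,  H_1 = 0,  H_2 = 0,  H_3 ≅ Z.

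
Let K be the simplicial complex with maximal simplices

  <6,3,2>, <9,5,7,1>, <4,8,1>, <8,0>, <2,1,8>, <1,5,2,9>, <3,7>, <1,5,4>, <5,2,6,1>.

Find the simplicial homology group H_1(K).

H_1 = Z.

Order the vertices as 0 < 1 < 2 < 3 < 4 < 5 < 6 < 7 < 8 < 9. Listing each simplex with vertices in this order, K has dimension 3 with simplices:

  0-simplices (10): [0], [1], [2], [3], [4], [5], [6], [7], [8], [9]
  1-simplices (21): [0,8], [1,2], [1,4], [1,5], [1,6], [1,7], [1,8], [1,9], [2,3], [2,5], [2,6], [2,8], [2,9], [3,6], [3,7], [4,5], [4,8], [5,6], [5,7], [5,9], [7,9]
  2-simplices (14): [1,2,5], [1,2,6], [1,2,8], [1,2,9], [1,4,5], [1,4,8], [1,5,6], [1,5,7], [1,5,9], [1,7,9], [2,3,6], [2,5,6], [2,5,9], [5,7,9]
  3-simplices (3): [1,2,5,6], [1,2,5,9], [1,5,7,9]

so the chain groups are C_0 ≅ Z^10, C_1 ≅ Z^21, C_2 ≅ Z^14, C_3 ≅ Z^3.

∂_1: C_1 → C_0 is given by ∂[p,q] = [q] − [p].
This gives a 10×21 integer matrix of rank 9; reducing to Smith normal form yields diagonal entries (1,1,1,1,1,1,1,1,1).

∂_2: C_2 → C_1 sends each 2-simplex [p,q,r] to [q,r] − [p,r] + [p,q]. For instance
  ∂[1,2,8] = [2,8] − [1,8] + [1,2],
  ∂[1,4,5] = [4,5] − [1,5] + [1,4].
As a 21×14 matrix over Z this has rank 11, with invariant factors (1,1,1,1,1,1,1,1,1,1,1).

Boundary ∂_3: C_3 → C_2 sends each 3-simplex σ to the alternating sum Σ_i (−1)^i (σ with its i-th vertex removed). For instance
  ∂[1,5,7,9] = [5,7,9] − [1,7,9] + [1,5,9] − [1,5,7],
  ∂[1,2,5,6] = [2,5,6] − [1,5,6] + [1,2,6] − [1,2,5].
The 14×3 boundary matrix has rank 3 and Smith normal form diag(1,1,1).

From H_k ≅ ker(∂_k) / im(∂_{k+1}) we obtain:

  H_1: rank ker ∂_1 − rank ∂_2 = (21 − 9) − 11 = 1, and the invariant factors of ∂_2 are all 1, so H_1 = Z.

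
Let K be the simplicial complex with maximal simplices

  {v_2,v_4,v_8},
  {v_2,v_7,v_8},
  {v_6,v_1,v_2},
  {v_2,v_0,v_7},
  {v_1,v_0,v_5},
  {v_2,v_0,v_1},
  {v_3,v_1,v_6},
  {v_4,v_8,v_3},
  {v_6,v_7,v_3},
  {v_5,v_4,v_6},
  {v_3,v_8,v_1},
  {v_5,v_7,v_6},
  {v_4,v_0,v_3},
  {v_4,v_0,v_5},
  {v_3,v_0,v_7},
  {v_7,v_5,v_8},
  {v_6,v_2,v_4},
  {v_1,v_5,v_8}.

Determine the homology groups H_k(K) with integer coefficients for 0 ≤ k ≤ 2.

H_0 ≅ Z,  H_1 ≅ Z^2,  H_2 ≅ Z.

K has 9 vertices, 27 edges, 18 triangles.
rank ∂_0 = 0, rank ∂_1 = 8 ⇒ b_0 = 9 − 0 − 8 = 1; all invariant factors of ∂_1 are 1 so no torsion. So H_0 = Z.
rank ∂_1 = 8, rank ∂_2 = 17 ⇒ b_1 = 27 − 8 − 17 = 2; all invariant factors of ∂_2 are 1 so no torsion. So H_1 = Z^2.
rank ∂_2 = 17, rank ∂_3 = 0 ⇒ b_2 = 18 − 17 − 0 = 1. So H_2 = Z.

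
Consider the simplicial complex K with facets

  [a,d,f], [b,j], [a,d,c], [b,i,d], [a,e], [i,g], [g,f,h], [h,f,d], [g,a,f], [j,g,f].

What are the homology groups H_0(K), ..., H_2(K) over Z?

H_0 = Z,  H_1 = Z^2,  H_2 = 0.

We work with the vertex ordering a < b < c < d < e < f < g < h < i < j. The simplices of K, each written with vertices in increasing order, are:

  0-simplices (10): a, b, c, d, e, f, g, h, i, j
  1-simplices (18): ac, ad, ae, af, ag, bd, bi, bj, cd, df, dh, di, fg, fh, fj, gh, gi, gj
  2-simplices (7): acd, adf, afg, bdi, dfh, fgh, fgj

so the chain groups are C_0 ≅ Z^10, C_1 ≅ Z^18, C_2 ≅ Z^7.

∂_1: C_1 → C_0 is given by ∂[p,q] = [q] − [p]. For instance
  ∂bj = j − b.
The 10×18 boundary matrix has rank 9 and Smith normal form diag(1,1,1,1,1,1,1,1,1).

Boundary ∂_2: C_2 → C_1 acts by ∂[p,q,r] = [q,r] − [p,r] + [p,q]. For instance
  ∂adf = df − af + ad,
  ∂bdi = di − bi + bd.
The 18×7 boundary matrix has rank 7 and Smith normal form diag(1,1,1,1,1,1,1).

Now H_k = ker ∂_k / im ∂_{k+1}, so:

  H_0: rank C_0 − rank ∂_1 = 10 − 9 = 1, and the invariant factors of ∂_1 are all 1, so H_0 ≅ Z.
  H_1: rank ker ∂_1 − rank ∂_2 = (18 − 9) − 7 = 2, and the invariant factors of ∂_2 are all 1, so H_1 ≅ Z^2.
  H_2: rank ker ∂_2 − rank ∂_3 = (7 − 7) − 0 = 0, and there is no ∂_3, so H_2 ≅ 0.

As a check, the Euler characteristic is 10 − 18 + 7 = -1, which agrees with 1 − 2 + 0 = -1.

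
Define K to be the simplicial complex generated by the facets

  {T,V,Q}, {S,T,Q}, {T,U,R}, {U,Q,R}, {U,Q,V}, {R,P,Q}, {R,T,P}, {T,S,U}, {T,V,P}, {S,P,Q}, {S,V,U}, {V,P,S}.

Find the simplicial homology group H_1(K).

Order the vertices as P < Q < R < S < T < U < V. Listing each simplex with vertices in this order, K has dimension 2 with simplices:

  0-simplices (7): P, Q, R, S, T, U, V
  1-simplices (18): PQ, PR, PS, PT, PV, QR, QS, QT, QU, QV, RT, RU, ST, SU, SV, TU, TV, UV
  2-simplices (12): PQR, PQS, PRT, PSV, PTV, QRU, QST, QTV, QUV, RTU, STU, SUV

so the chain groups are C_0 ≅ Z^7, C_1 ≅ Z^18, C_2 ≅ Z^12.

∂_1: C_1 → C_0 sends each edge [p,q] (with p < q) to q − p. For instance
  ∂QU = U − Q.
As a 7×18 matrix over Z this has rank 6, with invariant factors (1,1,1,1,1,1).

∂_2: C_2 → C_1 sends each 2-simplex [p,q,r] to [q,r] − [p,r] + [p,q]. For instance
  ∂QTV = TV − QV + QT,
  ∂RTU = TU − RU + RT.
This gives a 18×12 integer matrix of rank 12; reducing to Smith normal form yields diagonal entries (1,1,1,1,1,1,1,1,1,1,1,2).

From H_k ≅ ker(∂_k) / im(∂_{k+1}) we obtain:

  H_1: rank ker ∂_1 − rank ∂_2 = (18 − 6) − 12 = 0, and ∂_2 has invariant factor 2 > 1, so H_1 ≅ Z/2.

(K is a triangulation of the real projective plane RP^2.)

H_1 = Z/2.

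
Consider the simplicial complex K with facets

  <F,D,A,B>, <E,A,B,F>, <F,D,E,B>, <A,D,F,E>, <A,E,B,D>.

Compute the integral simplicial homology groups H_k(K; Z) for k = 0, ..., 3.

H_0 = Z,  H_1 = 0,  H_2 = 0,  H_3 = Z.

K has 5 vertices, 10 edges, 10 triangles, 5 3-simplices.
rank ∂_0 = 0, rank ∂_1 = 4 ⇒ b_0 = 5 − 0 − 4 = 1; all invariant factors of ∂_1 are 1 so no torsion. So H_0 ≅ Z.
rank ∂_1 = 4, rank ∂_2 = 6 ⇒ b_1 = 10 − 4 − 6 = 0; all invariant factors of ∂_2 are 1 so no torsion. So H_1 ≅ 0.
rank ∂_2 = 6, rank ∂_3 = 4 ⇒ b_2 = 10 − 6 − 4 = 0; all invariant factors of ∂_3 are 1 so no torsion. So H_2 ≅ 0.
rank ∂_3 = 4, rank ∂_4 = 0 ⇒ b_3 = 5 − 4 − 0 = 1. So H_3 ≅ Z.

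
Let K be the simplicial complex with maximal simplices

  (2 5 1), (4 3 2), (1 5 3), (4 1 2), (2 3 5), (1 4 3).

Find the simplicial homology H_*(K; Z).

H_0 ≅ Z,  H_1 = 0,  H_2 ≅ Z.

Order the vertices as 1 < 2 < 3 < 4 < 5. Listing each simplex with vertices in this order, K has dimension 2 with simplices:

  0-simplices (5): [1], [2], [3], [4], [5]
  1-simplices (9): [1,2], [1,3], [1,4], [1,5], [2,3], [2,4], [2,5], [3,4], [3,5]
  2-simplices (6): [1,2,4], [1,2,5], [1,3,4], [1,3,5], [2,3,4], [2,3,5]

Hence C_0 ≅ Z^5, C_1 ≅ Z^9, C_2 ≅ Z^6.

∂_1: C_1 → C_0 is given by ∂[p,q] = [q] − [p]. For instance
  ∂[3,5] = [5] − [3].
This gives a 5×9 integer matrix of rank 4; reducing to Smith normal form yields diagonal entries (1,1,1,1).

The boundary map ∂_2: C_2 → C_1 sends each 2-simplex [p,q,r] to [q,r] − [p,r] + [p,q]. For instance
  ∂[1,3,4] = [3,4] − [1,4] + [1,3],
  ∂[2,3,4] = [3,4] − [2,4] + [2,3].
The resulting 9×6 matrix has rank 5, and its Smith normal form has invariant factors (1,1,1,1,1).

Computing H_k = (kernel of ∂_k) / (image of ∂_{k+1}):

  H_0: rank C_0 − rank ∂_1 = 5 − 4 = 1, and the invariant factors of ∂_1 are all 1, so H_0 ≅ Z.
  H_1: rank ker ∂_1 − rank ∂_2 = (9 − 4) − 5 = 0, and the invariant factors of ∂_2 are all 1, so H_1 ≅ 0.
  H_2: rank ker ∂_2 − rank ∂_3 = (6 − 5) − 0 = 1, and there is no ∂_3, so H_2 ≅ Z.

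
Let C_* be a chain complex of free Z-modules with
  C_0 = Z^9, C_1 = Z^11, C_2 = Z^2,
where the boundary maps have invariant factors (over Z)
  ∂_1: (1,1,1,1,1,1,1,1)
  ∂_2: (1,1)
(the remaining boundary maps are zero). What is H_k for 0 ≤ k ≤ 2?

H_0: b_0 = 9 − 0 − 8 = 1; torsion from ∂_1 factors > 1: none. So H_0 ≅ Z.
H_1: b_1 = 11 − 8 − 2 = 1; torsion from ∂_2 factors > 1: none. So H_1 ≅ Z.
H_2: b_2 = 2 − 2 − 0 = 0; torsion from ∂_3 factors > 1: none. So H_2 ≅ 0.

H_0 ≅ Z,  H_1 ≅ Z,  H_2 = 0.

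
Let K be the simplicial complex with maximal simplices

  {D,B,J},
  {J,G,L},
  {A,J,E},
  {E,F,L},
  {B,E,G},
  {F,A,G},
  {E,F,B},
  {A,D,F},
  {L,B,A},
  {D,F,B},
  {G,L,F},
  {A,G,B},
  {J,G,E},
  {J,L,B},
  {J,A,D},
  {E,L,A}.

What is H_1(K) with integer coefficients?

H_1 ≅ Z^2.

Order the vertices as A < B < D < E < F < G < J < L. Listing each simplex with vertices in this order, K has dimension 2 with simplices:

  0-simplices (8): A, B, D, E, F, G, J, L
  1-simplices (24): AB, AD, AE, AF, AG, AJ, AL, BD, BE, BF, BG, BJ, BL, DF, DJ, EF, EG, EJ, EL, FG, FL, GJ, GL, JL
  2-simplices (16): ABG, ABL, ADF, ADJ, AEJ, AEL, AFG, BDF, BDJ, BEF, BEG, BJL, EFL, EGJ, FGL, GJL

Hence C_0 ≅ Z^8, C_1 ≅ Z^24, C_2 ≅ Z^16.

The boundary map ∂_1: C_1 → C_0 is given by ∂[p,q] = [q] − [p]. For instance
  ∂BF = F − B.
This gives a 8×24 integer matrix of rank 7; reducing to Smith normal form yields diagonal entries (1,1,1,1,1,1,1).

∂_2: C_2 → C_1 sends each 2-simplex [p,q,r] to [q,r] − [p,r] + [p,q]. For instance
  ∂GJL = JL − GL + GJ,
  ∂BEG = EG − BG + BE.
The 24×16 boundary matrix has rank 15 and Smith normal form diag(1,1,1,1,1,1,1,1,1,1,1,1,1,1,1).

Now H_k = ker ∂_k / im ∂_{k+1}, so:

  H_1: rank ker ∂_1 − rank ∂_2 = (24 − 7) − 15 = 2, and the invariant factors of ∂_2 are all 1, so H_1 = Z^2.

(K is a triangulation of the torus T^2.)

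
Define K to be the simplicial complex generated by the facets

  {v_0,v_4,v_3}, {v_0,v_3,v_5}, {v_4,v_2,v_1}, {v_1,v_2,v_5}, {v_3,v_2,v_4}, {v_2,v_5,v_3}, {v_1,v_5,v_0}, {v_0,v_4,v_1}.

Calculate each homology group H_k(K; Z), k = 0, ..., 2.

Fix the vertex order v_0 < v_1 < v_2 < v_3 < v_4 < v_5 and write every simplex with vertices in increasing order. Then dim K = 2 and the simplices of K are:

  0-simplices (6): [v_0], [v_1], [v_2], [v_3], [v_4], [v_5]
  1-simplices (12): [v_0,v_1], [v_0,v_3], [v_0,v_4], [v_0,v_5], [v_1,v_2], [v_1,v_4], [v_1,v_5], [v_2,v_3], [v_2,v_4], [v_2,v_5], [v_3,v_4], [v_3,v_5]
  2-simplices (8): [v_0,v_1,v_4], [v_0,v_1,v_5], [v_0,v_3,v_4], [v_0,v_3,v_5], [v_1,v_2,v_4], [v_1,v_2,v_5], [v_2,v_3,v_4], [v_2,v_3,v_5]

so the chain groups are C_0 ≅ Z^6, C_1 ≅ Z^12, C_2 ≅ Z^8.

∂_1: C_1 → C_0 maps an edge to its endpoints' difference, ∂[p,q] = q − p.
This gives a 6×12 integer matrix of rank 5; reducing to Smith normal form yields diagonal entries (1,1,1,1,1).

The boundary map ∂_2: C_2 → C_1 sends each 2-simplex [p,q,r] to [q,r] − [p,r] + [p,q]. For instance
  ∂[v_0,v_3,v_5] = [v_3,v_5] − [v_0,v_5] + [v_0,v_3],
  ∂[v_1,v_2,v_4] = [v_2,v_4] − [v_1,v_4] + [v_1,v_2].
This gives a 12×8 integer matrix of rank 7; reducing to Smith normal form yields diagonal entries (1,1,1,1,1,1,1).

From H_k ≅ ker(∂_k) / im(∂_{k+1}) we obtain:

  H_0: rank C_0 − rank ∂_1 = 6 − 5 = 1, and the invariant factors of ∂_1 are all 1, so H_0 = Z.
  H_1: rank ker ∂_1 − rank ∂_2 = (12 − 5) − 7 = 0, and the invariant factors of ∂_2 are all 1, so H_1 = 0.
  H_2: rank ker ∂_2 − rank ∂_3 = (8 − 7) − 0 = 1, and there is no ∂_3, so H_2 = Z.

(K is a triangulation of the 2-sphere S^2.)

H_0 = Z,  H_1 = 0,  H_2 = Z.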